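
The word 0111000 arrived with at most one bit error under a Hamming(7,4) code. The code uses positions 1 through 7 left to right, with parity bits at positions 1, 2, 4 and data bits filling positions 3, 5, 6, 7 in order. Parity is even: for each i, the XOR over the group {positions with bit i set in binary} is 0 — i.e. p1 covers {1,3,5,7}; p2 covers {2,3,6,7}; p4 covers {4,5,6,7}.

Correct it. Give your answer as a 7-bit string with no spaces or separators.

0111100

s1 (pos 1,3,5,7): 0⊕1⊕0⊕0 = 1
s2 (pos 2,3,6,7): 1⊕1⊕0⊕0 = 0
s4 (pos 4,5,6,7): 1⊕0⊕0⊕0 = 1
Syndrome s4…s1 = 101 → error at position 5.
Flip position 5: 0111000 → 0111100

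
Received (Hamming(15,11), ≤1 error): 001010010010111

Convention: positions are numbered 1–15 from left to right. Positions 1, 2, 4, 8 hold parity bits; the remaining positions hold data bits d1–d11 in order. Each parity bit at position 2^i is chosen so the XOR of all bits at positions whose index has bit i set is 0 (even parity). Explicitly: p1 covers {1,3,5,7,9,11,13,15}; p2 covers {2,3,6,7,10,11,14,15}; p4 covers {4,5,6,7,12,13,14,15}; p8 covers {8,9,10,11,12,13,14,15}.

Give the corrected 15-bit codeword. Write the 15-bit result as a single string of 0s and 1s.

001010011010111

s1 (pos 1,3,5,7,9,11,13,15): 0⊕1⊕1⊕0⊕0⊕1⊕1⊕1 = 1
s2 (pos 2,3,6,7,10,11,14,15): 0⊕1⊕0⊕0⊕0⊕1⊕1⊕1 = 0
s4 (pos 4,5,6,7,12,13,14,15): 0⊕1⊕0⊕0⊕0⊕1⊕1⊕1 = 0
s8 (pos 8,9,10,11,12,13,14,15): 1⊕0⊕0⊕1⊕0⊕1⊕1⊕1 = 1
Syndrome s8…s1 = 1001 → error at position 9.
Flip position 9: 001010010010111 → 001010011010111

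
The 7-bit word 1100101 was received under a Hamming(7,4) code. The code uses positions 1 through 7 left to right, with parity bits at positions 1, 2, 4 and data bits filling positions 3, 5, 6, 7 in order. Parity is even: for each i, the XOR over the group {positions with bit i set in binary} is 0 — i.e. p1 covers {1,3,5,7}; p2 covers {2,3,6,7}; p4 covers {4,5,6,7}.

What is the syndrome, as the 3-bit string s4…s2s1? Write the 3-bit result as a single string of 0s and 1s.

001

s1 (pos 1,3,5,7): 1⊕0⊕1⊕1 = 1
s2 (pos 2,3,6,7): 1⊕0⊕0⊕1 = 0
s4 (pos 4,5,6,7): 0⊕1⊕0⊕1 = 0
Syndrome s4…s1 = 001 → error at position 1.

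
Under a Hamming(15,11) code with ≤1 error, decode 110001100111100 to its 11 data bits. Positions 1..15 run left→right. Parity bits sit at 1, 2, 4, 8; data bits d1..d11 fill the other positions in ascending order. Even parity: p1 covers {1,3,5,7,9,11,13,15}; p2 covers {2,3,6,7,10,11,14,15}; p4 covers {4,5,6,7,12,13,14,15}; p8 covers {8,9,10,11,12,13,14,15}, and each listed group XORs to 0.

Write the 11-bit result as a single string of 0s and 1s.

s1 (pos 1,3,5,7,9,11,13,15): 1⊕0⊕0⊕1⊕0⊕1⊕1⊕0 = 0
s2 (pos 2,3,6,7,10,11,14,15): 1⊕0⊕1⊕1⊕1⊕1⊕0⊕0 = 1
s4 (pos 4,5,6,7,12,13,14,15): 0⊕0⊕1⊕1⊕1⊕1⊕0⊕0 = 0
s8 (pos 8,9,10,11,12,13,14,15): 0⊕0⊕1⊕1⊕1⊕1⊕0⊕0 = 0
Syndrome s8…s1 = 0010 → error at position 2.
Flip position 2: 110001100111100 → 100001100111100
Read data bits from positions 3,5,6,7,9,10,11,12,13,14,15: 00110111100

00110111100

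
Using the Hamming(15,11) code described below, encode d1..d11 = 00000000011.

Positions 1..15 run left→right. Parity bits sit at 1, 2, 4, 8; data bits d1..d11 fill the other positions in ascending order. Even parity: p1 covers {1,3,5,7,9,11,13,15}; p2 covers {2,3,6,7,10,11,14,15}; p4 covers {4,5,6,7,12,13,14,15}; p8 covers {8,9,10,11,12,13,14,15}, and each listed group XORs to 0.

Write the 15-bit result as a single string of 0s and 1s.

100000000000011

Place data at non-parity positions: p1 p2 0 p4 0 0 0 p8 0 0 0 0 0 1 1
p1 (pos 1,3,5,7,9,11,13,15): XOR of data positions = 0⊕0⊕0⊕0⊕0⊕0⊕1 = 1
p2 (pos 2,3,6,7,10,11,14,15): XOR of data positions = 0⊕0⊕0⊕0⊕0⊕1⊕1 = 0
p4 (pos 4,5,6,7,12,13,14,15): XOR of data positions = 0⊕0⊕0⊕0⊕0⊕1⊕1 = 0
p8 (pos 8,9,10,11,12,13,14,15): XOR of data positions = 0⊕0⊕0⊕0⊕0⊕1⊕1 = 0
Codeword: 100000000000011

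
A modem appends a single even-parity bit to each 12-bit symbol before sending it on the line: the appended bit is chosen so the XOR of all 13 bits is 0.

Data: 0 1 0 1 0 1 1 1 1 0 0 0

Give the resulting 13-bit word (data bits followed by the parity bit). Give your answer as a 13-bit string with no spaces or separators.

XOR of the 12 data bits: 0⊕1⊕0⊕1⊕0⊕1⊕1⊕1⊕1⊕0⊕0⊕0 = 0
Parity bit = 0 (so all 13 bits XOR to 0).

0101011110000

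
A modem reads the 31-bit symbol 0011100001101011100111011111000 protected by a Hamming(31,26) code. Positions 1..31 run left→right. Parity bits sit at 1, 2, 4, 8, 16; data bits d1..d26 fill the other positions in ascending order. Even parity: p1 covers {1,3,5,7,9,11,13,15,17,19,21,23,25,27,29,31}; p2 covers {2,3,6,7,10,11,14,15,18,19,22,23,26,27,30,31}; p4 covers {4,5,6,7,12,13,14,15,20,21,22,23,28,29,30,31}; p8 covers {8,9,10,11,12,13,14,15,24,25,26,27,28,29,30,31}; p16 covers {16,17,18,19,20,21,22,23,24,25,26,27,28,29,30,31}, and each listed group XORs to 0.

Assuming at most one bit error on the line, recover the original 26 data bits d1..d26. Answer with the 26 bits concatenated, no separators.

11000100101100111011111000

s1 (pos 1,3,5,7,9,11,13,15,17,19,21,23,25,27,29,31): 0⊕1⊕1⊕0⊕0⊕1⊕1⊕1⊕1⊕0⊕1⊕0⊕1⊕1⊕0⊕0 = 1
s2 (pos 2,3,6,7,10,11,14,15,18,19,22,23,26,27,30,31): 0⊕1⊕0⊕0⊕1⊕1⊕0⊕1⊕0⊕0⊕1⊕0⊕1⊕1⊕0⊕0 = 1
s4 (pos 4,5,6,7,12,13,14,15,20,21,22,23,28,29,30,31): 1⊕1⊕0⊕0⊕0⊕1⊕0⊕1⊕1⊕1⊕1⊕0⊕1⊕0⊕0⊕0 = 0
s8 (pos 8,9,10,11,12,13,14,15,24,25,26,27,28,29,30,31): 0⊕0⊕1⊕1⊕0⊕1⊕0⊕1⊕1⊕1⊕1⊕1⊕1⊕0⊕0⊕0 = 1
s16 (pos 16,17,18,19,20,21,22,23,24,25,26,27,28,29,30,31): 1⊕1⊕0⊕0⊕1⊕1⊕1⊕0⊕1⊕1⊕1⊕1⊕1⊕0⊕0⊕0 = 0
Syndrome s16…s1 = 01011 → error at position 11.
Flip position 11: 0011100001101011100111011111000 → 0011100001001011100111011111000
Read data bits from positions 3,5,6,7,9,10,11,12,13,14,15,17,18,19,20,21,22,23,24,25,26,27,28,29,30,31: 11000100101100111011111000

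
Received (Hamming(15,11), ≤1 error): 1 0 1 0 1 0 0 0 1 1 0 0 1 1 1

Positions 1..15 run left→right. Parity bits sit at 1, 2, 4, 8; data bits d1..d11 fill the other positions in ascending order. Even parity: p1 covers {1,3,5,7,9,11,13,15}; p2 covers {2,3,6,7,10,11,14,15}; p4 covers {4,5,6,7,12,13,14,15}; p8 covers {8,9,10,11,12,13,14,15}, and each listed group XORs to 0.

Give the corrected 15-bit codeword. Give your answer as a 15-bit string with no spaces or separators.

101010011100111

s1 (pos 1,3,5,7,9,11,13,15): 1⊕1⊕1⊕0⊕1⊕0⊕1⊕1 = 0
s2 (pos 2,3,6,7,10,11,14,15): 0⊕1⊕0⊕0⊕1⊕0⊕1⊕1 = 0
s4 (pos 4,5,6,7,12,13,14,15): 0⊕1⊕0⊕0⊕0⊕1⊕1⊕1 = 0
s8 (pos 8,9,10,11,12,13,14,15): 0⊕1⊕1⊕0⊕0⊕1⊕1⊕1 = 1
Syndrome s8…s1 = 1000 → error at position 8.
Flip position 8: 101010001100111 → 101010011100111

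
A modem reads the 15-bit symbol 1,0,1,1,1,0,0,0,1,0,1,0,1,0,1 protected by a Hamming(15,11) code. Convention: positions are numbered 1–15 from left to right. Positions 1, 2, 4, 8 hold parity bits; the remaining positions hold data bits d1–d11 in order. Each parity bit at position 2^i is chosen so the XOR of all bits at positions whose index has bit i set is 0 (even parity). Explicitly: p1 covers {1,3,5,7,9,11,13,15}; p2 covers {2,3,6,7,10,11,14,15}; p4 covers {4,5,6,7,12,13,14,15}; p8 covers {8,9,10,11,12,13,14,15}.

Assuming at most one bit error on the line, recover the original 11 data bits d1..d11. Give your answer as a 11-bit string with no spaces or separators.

s1 (pos 1,3,5,7,9,11,13,15): 1⊕1⊕1⊕0⊕1⊕1⊕1⊕1 = 1
s2 (pos 2,3,6,7,10,11,14,15): 0⊕1⊕0⊕0⊕0⊕1⊕0⊕1 = 1
s4 (pos 4,5,6,7,12,13,14,15): 1⊕1⊕0⊕0⊕0⊕1⊕0⊕1 = 0
s8 (pos 8,9,10,11,12,13,14,15): 0⊕1⊕0⊕1⊕0⊕1⊕0⊕1 = 0
Syndrome s8…s1 = 0011 → error at position 3.
Flip position 3: 101110001010101 → 100110001010101
Read data bits from positions 3,5,6,7,9,10,11,12,13,14,15: 01001010101

01001010101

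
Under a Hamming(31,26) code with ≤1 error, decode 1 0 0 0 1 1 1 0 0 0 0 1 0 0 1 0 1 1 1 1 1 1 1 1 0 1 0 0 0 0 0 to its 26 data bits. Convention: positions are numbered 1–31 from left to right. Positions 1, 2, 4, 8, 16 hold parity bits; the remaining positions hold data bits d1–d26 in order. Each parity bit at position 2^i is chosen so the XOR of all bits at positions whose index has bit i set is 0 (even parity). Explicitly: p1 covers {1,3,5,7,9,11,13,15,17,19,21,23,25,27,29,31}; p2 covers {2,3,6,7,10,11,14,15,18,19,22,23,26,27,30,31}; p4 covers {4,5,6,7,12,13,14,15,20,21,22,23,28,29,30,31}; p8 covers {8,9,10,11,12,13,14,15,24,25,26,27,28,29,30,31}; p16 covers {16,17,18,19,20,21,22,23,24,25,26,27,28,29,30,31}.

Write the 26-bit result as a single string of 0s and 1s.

01110001001111011110100000

s1 (pos 1,3,5,7,9,11,13,15,17,19,21,23,25,27,29,31): 1⊕0⊕1⊕1⊕0⊕0⊕0⊕1⊕1⊕1⊕1⊕1⊕0⊕0⊕0⊕0 = 0
s2 (pos 2,3,6,7,10,11,14,15,18,19,22,23,26,27,30,31): 0⊕0⊕1⊕1⊕0⊕0⊕0⊕1⊕1⊕1⊕1⊕1⊕1⊕0⊕0⊕0 = 0
s4 (pos 4,5,6,7,12,13,14,15,20,21,22,23,28,29,30,31): 0⊕1⊕1⊕1⊕1⊕0⊕0⊕1⊕1⊕1⊕1⊕1⊕0⊕0⊕0⊕0 = 1
s8 (pos 8,9,10,11,12,13,14,15,24,25,26,27,28,29,30,31): 0⊕0⊕0⊕0⊕1⊕0⊕0⊕1⊕1⊕0⊕1⊕0⊕0⊕0⊕0⊕0 = 0
s16 (pos 16,17,18,19,20,21,22,23,24,25,26,27,28,29,30,31): 0⊕1⊕1⊕1⊕1⊕1⊕1⊕1⊕1⊕0⊕1⊕0⊕0⊕0⊕0⊕0 = 1
Syndrome s16…s1 = 10100 → error at position 20.
Flip position 20: 1000111000010010111111110100000 → 1000111000010010111011110100000
Read data bits from positions 3,5,6,7,9,10,11,12,13,14,15,17,18,19,20,21,22,23,24,25,26,27,28,29,30,31: 01110001001111011110100000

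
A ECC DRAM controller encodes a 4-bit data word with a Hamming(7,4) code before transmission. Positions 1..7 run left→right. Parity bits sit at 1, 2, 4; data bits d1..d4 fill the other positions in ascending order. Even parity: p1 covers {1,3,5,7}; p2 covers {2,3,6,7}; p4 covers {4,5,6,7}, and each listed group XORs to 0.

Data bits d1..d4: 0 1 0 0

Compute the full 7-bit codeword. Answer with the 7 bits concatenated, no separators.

1001100

Place data at non-parity positions: p1 p2 0 p4 1 0 0
p1 (pos 1,3,5,7): XOR of data positions = 0⊕1⊕0 = 1
p2 (pos 2,3,6,7): XOR of data positions = 0⊕0⊕0 = 0
p4 (pos 4,5,6,7): XOR of data positions = 1⊕0⊕0 = 1
Codeword: 1001100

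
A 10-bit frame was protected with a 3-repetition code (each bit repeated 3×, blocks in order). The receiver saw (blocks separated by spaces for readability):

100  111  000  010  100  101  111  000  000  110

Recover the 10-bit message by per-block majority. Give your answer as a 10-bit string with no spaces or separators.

0100011001

Block 1 (100): 1 one → 0
Block 2 (111): 3 ones → 1
Block 3 (000): 0 ones → 0
Block 4 (010): 1 one → 0
Block 5 (100): 1 one → 0
Block 6 (101): 2 ones → 1
Block 7 (111): 3 ones → 1
Block 8 (000): 0 ones → 0
Block 9 (000): 0 ones → 0
Block 10 (110): 2 ones → 1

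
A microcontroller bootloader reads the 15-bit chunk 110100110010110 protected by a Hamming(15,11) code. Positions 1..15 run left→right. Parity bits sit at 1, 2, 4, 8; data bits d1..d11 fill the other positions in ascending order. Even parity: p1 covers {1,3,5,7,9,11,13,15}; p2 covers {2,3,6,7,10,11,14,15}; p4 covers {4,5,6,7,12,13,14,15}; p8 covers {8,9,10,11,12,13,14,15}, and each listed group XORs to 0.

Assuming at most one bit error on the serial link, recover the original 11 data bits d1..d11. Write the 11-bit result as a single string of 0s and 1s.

s1 (pos 1,3,5,7,9,11,13,15): 1⊕0⊕0⊕1⊕0⊕1⊕1⊕0 = 0
s2 (pos 2,3,6,7,10,11,14,15): 1⊕0⊕0⊕1⊕0⊕1⊕1⊕0 = 0
s4 (pos 4,5,6,7,12,13,14,15): 1⊕0⊕0⊕1⊕0⊕1⊕1⊕0 = 0
s8 (pos 8,9,10,11,12,13,14,15): 1⊕0⊕0⊕1⊕0⊕1⊕1⊕0 = 0
Syndrome s8…s1 = 0000 → no error.
Read data bits from positions 3,5,6,7,9,10,11,12,13,14,15: 00010010110

00010010110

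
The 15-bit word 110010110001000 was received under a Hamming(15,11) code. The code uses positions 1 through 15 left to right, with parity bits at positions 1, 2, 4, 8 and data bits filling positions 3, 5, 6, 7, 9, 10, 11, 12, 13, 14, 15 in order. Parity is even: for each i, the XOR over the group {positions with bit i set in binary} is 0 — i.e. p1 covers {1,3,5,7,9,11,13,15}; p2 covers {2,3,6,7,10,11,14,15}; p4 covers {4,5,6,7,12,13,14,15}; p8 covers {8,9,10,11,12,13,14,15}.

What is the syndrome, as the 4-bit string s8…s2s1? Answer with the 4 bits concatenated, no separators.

0101

s1 (pos 1,3,5,7,9,11,13,15): 1⊕0⊕1⊕1⊕0⊕0⊕0⊕0 = 1
s2 (pos 2,3,6,7,10,11,14,15): 1⊕0⊕0⊕1⊕0⊕0⊕0⊕0 = 0
s4 (pos 4,5,6,7,12,13,14,15): 0⊕1⊕0⊕1⊕1⊕0⊕0⊕0 = 1
s8 (pos 8,9,10,11,12,13,14,15): 1⊕0⊕0⊕0⊕1⊕0⊕0⊕0 = 0
Syndrome s8…s1 = 0101 → error at position 5.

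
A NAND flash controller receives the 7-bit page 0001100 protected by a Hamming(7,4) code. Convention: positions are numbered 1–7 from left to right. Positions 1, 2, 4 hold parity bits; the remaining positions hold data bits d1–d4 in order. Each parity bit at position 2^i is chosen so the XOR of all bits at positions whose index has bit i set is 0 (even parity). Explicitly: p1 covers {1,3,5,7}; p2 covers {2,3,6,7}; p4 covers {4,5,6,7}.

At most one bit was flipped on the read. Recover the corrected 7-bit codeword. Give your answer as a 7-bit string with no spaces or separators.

s1 (pos 1,3,5,7): 0⊕0⊕1⊕0 = 1
s2 (pos 2,3,6,7): 0⊕0⊕0⊕0 = 0
s4 (pos 4,5,6,7): 1⊕1⊕0⊕0 = 0
Syndrome s4…s1 = 001 → error at position 1.
Flip position 1: 0001100 → 1001100

1001100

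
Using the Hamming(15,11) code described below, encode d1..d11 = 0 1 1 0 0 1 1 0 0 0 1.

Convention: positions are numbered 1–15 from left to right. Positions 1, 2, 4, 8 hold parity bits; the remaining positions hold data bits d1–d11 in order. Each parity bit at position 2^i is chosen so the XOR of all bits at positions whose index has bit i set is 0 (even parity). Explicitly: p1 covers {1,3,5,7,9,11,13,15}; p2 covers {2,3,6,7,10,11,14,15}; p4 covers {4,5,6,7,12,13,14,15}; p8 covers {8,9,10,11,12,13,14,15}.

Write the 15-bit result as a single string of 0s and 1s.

Place data at non-parity positions: p1 p2 0 p4 1 1 0 p8 0 1 1 0 0 0 1
p1 (pos 1,3,5,7,9,11,13,15): XOR of data positions = 0⊕1⊕0⊕0⊕1⊕0⊕1 = 1
p2 (pos 2,3,6,7,10,11,14,15): XOR of data positions = 0⊕1⊕0⊕1⊕1⊕0⊕1 = 0
p4 (pos 4,5,6,7,12,13,14,15): XOR of data positions = 1⊕1⊕0⊕0⊕0⊕0⊕1 = 1
p8 (pos 8,9,10,11,12,13,14,15): XOR of data positions = 0⊕1⊕1⊕0⊕0⊕0⊕1 = 1
Codeword: 100111010110001

100111010110001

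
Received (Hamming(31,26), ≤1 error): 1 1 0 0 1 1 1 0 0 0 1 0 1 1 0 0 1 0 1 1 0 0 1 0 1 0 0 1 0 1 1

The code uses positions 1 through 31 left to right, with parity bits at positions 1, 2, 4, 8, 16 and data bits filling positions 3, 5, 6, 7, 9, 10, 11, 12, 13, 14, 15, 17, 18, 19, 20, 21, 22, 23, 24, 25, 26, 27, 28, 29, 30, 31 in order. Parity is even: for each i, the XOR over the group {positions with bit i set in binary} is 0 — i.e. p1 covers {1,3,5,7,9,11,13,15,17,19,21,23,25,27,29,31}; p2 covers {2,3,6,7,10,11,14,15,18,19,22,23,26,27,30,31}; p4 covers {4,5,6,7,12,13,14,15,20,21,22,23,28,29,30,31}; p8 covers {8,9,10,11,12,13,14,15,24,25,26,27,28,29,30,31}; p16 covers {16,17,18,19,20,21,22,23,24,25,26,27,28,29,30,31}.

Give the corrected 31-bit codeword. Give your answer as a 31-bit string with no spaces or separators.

s1 (pos 1,3,5,7,9,11,13,15,17,19,21,23,25,27,29,31): 1⊕0⊕1⊕1⊕0⊕1⊕1⊕0⊕1⊕1⊕0⊕1⊕1⊕0⊕0⊕1 = 0
s2 (pos 2,3,6,7,10,11,14,15,18,19,22,23,26,27,30,31): 1⊕0⊕1⊕1⊕0⊕1⊕1⊕0⊕0⊕1⊕0⊕1⊕0⊕0⊕1⊕1 = 1
s4 (pos 4,5,6,7,12,13,14,15,20,21,22,23,28,29,30,31): 0⊕1⊕1⊕1⊕0⊕1⊕1⊕0⊕1⊕0⊕0⊕1⊕1⊕0⊕1⊕1 = 0
s8 (pos 8,9,10,11,12,13,14,15,24,25,26,27,28,29,30,31): 0⊕0⊕0⊕1⊕0⊕1⊕1⊕0⊕0⊕1⊕0⊕0⊕1⊕0⊕1⊕1 = 1
s16 (pos 16,17,18,19,20,21,22,23,24,25,26,27,28,29,30,31): 0⊕1⊕0⊕1⊕1⊕0⊕0⊕1⊕0⊕1⊕0⊕0⊕1⊕0⊕1⊕1 = 0
Syndrome s16…s1 = 01010 → error at position 10.
Flip position 10: 1100111000101100101100101001011 → 1100111001101100101100101001011

1100111001101100101100101001011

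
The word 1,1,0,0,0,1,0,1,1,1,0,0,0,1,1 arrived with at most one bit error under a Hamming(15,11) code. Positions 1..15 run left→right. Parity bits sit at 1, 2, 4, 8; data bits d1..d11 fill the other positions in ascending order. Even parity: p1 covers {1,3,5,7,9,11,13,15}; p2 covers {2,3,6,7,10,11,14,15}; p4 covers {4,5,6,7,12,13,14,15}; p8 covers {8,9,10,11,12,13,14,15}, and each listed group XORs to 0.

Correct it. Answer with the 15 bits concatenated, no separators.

s1 (pos 1,3,5,7,9,11,13,15): 1⊕0⊕0⊕0⊕1⊕0⊕0⊕1 = 1
s2 (pos 2,3,6,7,10,11,14,15): 1⊕0⊕1⊕0⊕1⊕0⊕1⊕1 = 1
s4 (pos 4,5,6,7,12,13,14,15): 0⊕0⊕1⊕0⊕0⊕0⊕1⊕1 = 1
s8 (pos 8,9,10,11,12,13,14,15): 1⊕1⊕1⊕0⊕0⊕0⊕1⊕1 = 1
Syndrome s8…s1 = 1111 → error at position 15.
Flip position 15: 110001011100011 → 110001011100010

110001011100010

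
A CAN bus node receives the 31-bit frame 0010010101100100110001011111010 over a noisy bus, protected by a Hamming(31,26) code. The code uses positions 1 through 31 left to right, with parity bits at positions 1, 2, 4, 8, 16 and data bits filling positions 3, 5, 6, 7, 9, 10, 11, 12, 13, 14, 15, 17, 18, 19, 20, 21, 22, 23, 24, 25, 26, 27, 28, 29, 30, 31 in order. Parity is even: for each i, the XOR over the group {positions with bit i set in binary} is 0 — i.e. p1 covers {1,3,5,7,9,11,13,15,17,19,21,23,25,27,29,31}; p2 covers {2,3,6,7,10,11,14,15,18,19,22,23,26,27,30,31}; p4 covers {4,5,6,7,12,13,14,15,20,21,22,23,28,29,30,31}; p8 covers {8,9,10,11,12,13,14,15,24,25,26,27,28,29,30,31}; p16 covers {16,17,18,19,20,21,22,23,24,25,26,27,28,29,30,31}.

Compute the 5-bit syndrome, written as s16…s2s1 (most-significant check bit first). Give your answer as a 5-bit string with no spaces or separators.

10101

s1 (pos 1,3,5,7,9,11,13,15,17,19,21,23,25,27,29,31): 0⊕1⊕0⊕0⊕0⊕1⊕0⊕0⊕1⊕0⊕0⊕0⊕1⊕1⊕0⊕0 = 1
s2 (pos 2,3,6,7,10,11,14,15,18,19,22,23,26,27,30,31): 0⊕1⊕1⊕0⊕1⊕1⊕1⊕0⊕1⊕0⊕1⊕0⊕1⊕1⊕1⊕0 = 0
s4 (pos 4,5,6,7,12,13,14,15,20,21,22,23,28,29,30,31): 0⊕0⊕1⊕0⊕0⊕0⊕1⊕0⊕0⊕0⊕1⊕0⊕1⊕0⊕1⊕0 = 1
s8 (pos 8,9,10,11,12,13,14,15,24,25,26,27,28,29,30,31): 1⊕0⊕1⊕1⊕0⊕0⊕1⊕0⊕1⊕1⊕1⊕1⊕1⊕0⊕1⊕0 = 0
s16 (pos 16,17,18,19,20,21,22,23,24,25,26,27,28,29,30,31): 0⊕1⊕1⊕0⊕0⊕0⊕1⊕0⊕1⊕1⊕1⊕1⊕1⊕0⊕1⊕0 = 1
Syndrome s16…s1 = 10101 → error at position 21.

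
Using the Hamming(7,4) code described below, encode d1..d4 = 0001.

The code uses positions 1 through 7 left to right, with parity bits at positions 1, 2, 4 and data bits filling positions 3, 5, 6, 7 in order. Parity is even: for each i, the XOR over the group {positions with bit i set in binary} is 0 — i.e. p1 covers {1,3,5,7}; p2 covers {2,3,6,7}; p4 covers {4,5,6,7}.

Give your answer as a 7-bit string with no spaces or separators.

1101001

Place data at non-parity positions: p1 p2 0 p4 0 0 1
p1 (pos 1,3,5,7): XOR of data positions = 0⊕0⊕1 = 1
p2 (pos 2,3,6,7): XOR of data positions = 0⊕0⊕1 = 1
p4 (pos 4,5,6,7): XOR of data positions = 0⊕0⊕1 = 1
Codeword: 1101001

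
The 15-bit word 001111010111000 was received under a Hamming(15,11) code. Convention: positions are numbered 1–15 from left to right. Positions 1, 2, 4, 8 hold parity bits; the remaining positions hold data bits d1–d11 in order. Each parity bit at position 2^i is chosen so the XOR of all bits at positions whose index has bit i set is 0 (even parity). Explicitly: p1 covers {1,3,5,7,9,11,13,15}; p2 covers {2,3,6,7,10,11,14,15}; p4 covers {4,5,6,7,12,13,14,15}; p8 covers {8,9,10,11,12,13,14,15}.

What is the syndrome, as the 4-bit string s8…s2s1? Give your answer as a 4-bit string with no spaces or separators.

s1 (pos 1,3,5,7,9,11,13,15): 0⊕1⊕1⊕0⊕0⊕1⊕0⊕0 = 1
s2 (pos 2,3,6,7,10,11,14,15): 0⊕1⊕1⊕0⊕1⊕1⊕0⊕0 = 0
s4 (pos 4,5,6,7,12,13,14,15): 1⊕1⊕1⊕0⊕1⊕0⊕0⊕0 = 0
s8 (pos 8,9,10,11,12,13,14,15): 1⊕0⊕1⊕1⊕1⊕0⊕0⊕0 = 0
Syndrome s8…s1 = 0001 → error at position 1.

0001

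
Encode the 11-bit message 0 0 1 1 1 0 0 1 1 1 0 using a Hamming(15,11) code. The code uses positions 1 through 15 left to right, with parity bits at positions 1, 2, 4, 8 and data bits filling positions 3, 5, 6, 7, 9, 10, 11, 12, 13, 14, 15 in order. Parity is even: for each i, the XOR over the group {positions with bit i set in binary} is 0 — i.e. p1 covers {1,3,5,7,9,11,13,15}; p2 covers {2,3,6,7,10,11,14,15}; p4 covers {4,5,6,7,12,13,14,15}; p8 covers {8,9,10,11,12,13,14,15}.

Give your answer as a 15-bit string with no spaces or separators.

Place data at non-parity positions: p1 p2 0 p4 0 1 1 p8 1 0 0 1 1 1 0
p1 (pos 1,3,5,7,9,11,13,15): XOR of data positions = 0⊕0⊕1⊕1⊕0⊕1⊕0 = 1
p2 (pos 2,3,6,7,10,11,14,15): XOR of data positions = 0⊕1⊕1⊕0⊕0⊕1⊕0 = 1
p4 (pos 4,5,6,7,12,13,14,15): XOR of data positions = 0⊕1⊕1⊕1⊕1⊕1⊕0 = 1
p8 (pos 8,9,10,11,12,13,14,15): XOR of data positions = 1⊕0⊕0⊕1⊕1⊕1⊕0 = 0
Codeword: 110101101001110

110101101001110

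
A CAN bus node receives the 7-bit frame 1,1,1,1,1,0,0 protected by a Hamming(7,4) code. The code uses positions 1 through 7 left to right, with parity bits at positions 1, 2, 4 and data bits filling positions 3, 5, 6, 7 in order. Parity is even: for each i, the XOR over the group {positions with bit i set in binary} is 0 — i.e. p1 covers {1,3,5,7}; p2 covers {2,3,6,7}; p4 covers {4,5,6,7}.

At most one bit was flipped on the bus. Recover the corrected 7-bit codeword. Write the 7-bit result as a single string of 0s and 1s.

0111100

s1 (pos 1,3,5,7): 1⊕1⊕1⊕0 = 1
s2 (pos 2,3,6,7): 1⊕1⊕0⊕0 = 0
s4 (pos 4,5,6,7): 1⊕1⊕0⊕0 = 0
Syndrome s4…s1 = 001 → error at position 1.
Flip position 1: 1111100 → 0111100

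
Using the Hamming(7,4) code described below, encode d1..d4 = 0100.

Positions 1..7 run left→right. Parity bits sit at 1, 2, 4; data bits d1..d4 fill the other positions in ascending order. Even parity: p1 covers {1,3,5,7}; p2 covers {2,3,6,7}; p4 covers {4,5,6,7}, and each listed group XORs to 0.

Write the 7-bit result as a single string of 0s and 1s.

1001100

Place data at non-parity positions: p1 p2 0 p4 1 0 0
p1 (pos 1,3,5,7): XOR of data positions = 0⊕1⊕0 = 1
p2 (pos 2,3,6,7): XOR of data positions = 0⊕0⊕0 = 0
p4 (pos 4,5,6,7): XOR of data positions = 1⊕0⊕0 = 1
Codeword: 1001100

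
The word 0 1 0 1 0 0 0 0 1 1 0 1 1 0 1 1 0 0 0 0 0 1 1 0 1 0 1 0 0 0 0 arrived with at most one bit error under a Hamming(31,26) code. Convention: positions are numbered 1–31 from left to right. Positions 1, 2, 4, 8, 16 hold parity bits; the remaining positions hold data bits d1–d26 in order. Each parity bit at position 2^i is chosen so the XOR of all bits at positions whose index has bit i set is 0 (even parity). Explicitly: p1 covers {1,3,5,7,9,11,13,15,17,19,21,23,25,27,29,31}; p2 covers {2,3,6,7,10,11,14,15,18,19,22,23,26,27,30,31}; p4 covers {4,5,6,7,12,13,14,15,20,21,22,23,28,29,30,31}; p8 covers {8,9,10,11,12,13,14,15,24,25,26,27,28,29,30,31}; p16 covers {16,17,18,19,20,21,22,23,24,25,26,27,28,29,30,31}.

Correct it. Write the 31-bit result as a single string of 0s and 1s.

s1 (pos 1,3,5,7,9,11,13,15,17,19,21,23,25,27,29,31): 0⊕0⊕0⊕0⊕1⊕0⊕1⊕1⊕0⊕0⊕0⊕1⊕1⊕1⊕0⊕0 = 0
s2 (pos 2,3,6,7,10,11,14,15,18,19,22,23,26,27,30,31): 1⊕0⊕0⊕0⊕1⊕0⊕0⊕1⊕0⊕0⊕1⊕1⊕0⊕1⊕0⊕0 = 0
s4 (pos 4,5,6,7,12,13,14,15,20,21,22,23,28,29,30,31): 1⊕0⊕0⊕0⊕1⊕1⊕0⊕1⊕0⊕0⊕1⊕1⊕0⊕0⊕0⊕0 = 0
s8 (pos 8,9,10,11,12,13,14,15,24,25,26,27,28,29,30,31): 0⊕1⊕1⊕0⊕1⊕1⊕0⊕1⊕0⊕1⊕0⊕1⊕0⊕0⊕0⊕0 = 1
s16 (pos 16,17,18,19,20,21,22,23,24,25,26,27,28,29,30,31): 1⊕0⊕0⊕0⊕0⊕0⊕1⊕1⊕0⊕1⊕0⊕1⊕0⊕0⊕0⊕0 = 1
Syndrome s16…s1 = 11000 → error at position 24.
Flip position 24: 0101000011011011000001101010000 → 0101000011011011000001111010000

0101000011011011000001111010000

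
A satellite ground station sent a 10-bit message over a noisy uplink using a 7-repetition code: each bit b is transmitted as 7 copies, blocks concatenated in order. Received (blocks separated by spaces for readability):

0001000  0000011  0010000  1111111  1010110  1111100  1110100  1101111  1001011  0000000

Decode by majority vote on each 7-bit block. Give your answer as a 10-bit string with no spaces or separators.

Block 1 (0001000): 1 one → 0
Block 2 (0000011): 2 ones → 0
Block 3 (0010000): 1 one → 0
Block 4 (1111111): 7 ones → 1
Block 5 (1010110): 4 ones → 1
Block 6 (1111100): 5 ones → 1
Block 7 (1110100): 4 ones → 1
Block 8 (1101111): 6 ones → 1
Block 9 (1001011): 4 ones → 1
Block 10 (0000000): 0 ones → 0

0001111110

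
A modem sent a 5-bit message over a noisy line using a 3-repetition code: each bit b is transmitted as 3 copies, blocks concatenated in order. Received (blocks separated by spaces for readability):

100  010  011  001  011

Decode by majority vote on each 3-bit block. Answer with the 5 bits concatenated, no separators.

Block 1 (100): 1 one → 0
Block 2 (010): 1 one → 0
Block 3 (011): 2 ones → 1
Block 4 (001): 1 one → 0
Block 5 (011): 2 ones → 1

00101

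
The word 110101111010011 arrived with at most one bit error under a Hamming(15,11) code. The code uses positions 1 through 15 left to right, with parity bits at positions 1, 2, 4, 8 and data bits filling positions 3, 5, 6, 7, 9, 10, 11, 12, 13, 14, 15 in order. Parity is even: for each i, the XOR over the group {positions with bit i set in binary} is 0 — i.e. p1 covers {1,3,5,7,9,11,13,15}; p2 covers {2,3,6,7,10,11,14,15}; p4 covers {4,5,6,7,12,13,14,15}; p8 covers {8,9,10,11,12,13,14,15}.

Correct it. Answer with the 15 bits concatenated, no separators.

s1 (pos 1,3,5,7,9,11,13,15): 1⊕0⊕0⊕1⊕1⊕1⊕0⊕1 = 1
s2 (pos 2,3,6,7,10,11,14,15): 1⊕0⊕1⊕1⊕0⊕1⊕1⊕1 = 0
s4 (pos 4,5,6,7,12,13,14,15): 1⊕0⊕1⊕1⊕0⊕0⊕1⊕1 = 1
s8 (pos 8,9,10,11,12,13,14,15): 1⊕1⊕0⊕1⊕0⊕0⊕1⊕1 = 1
Syndrome s8…s1 = 1101 → error at position 13.
Flip position 13: 110101111010011 → 110101111010111

110101111010111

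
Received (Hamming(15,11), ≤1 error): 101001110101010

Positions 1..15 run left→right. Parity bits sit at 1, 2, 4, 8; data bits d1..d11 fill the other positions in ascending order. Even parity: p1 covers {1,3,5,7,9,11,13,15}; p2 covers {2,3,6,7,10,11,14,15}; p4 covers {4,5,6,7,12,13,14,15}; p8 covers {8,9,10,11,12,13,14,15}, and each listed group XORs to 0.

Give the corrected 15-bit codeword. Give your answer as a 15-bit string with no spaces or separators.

s1 (pos 1,3,5,7,9,11,13,15): 1⊕1⊕0⊕1⊕0⊕0⊕0⊕0 = 1
s2 (pos 2,3,6,7,10,11,14,15): 0⊕1⊕1⊕1⊕1⊕0⊕1⊕0 = 1
s4 (pos 4,5,6,7,12,13,14,15): 0⊕0⊕1⊕1⊕1⊕0⊕1⊕0 = 0
s8 (pos 8,9,10,11,12,13,14,15): 1⊕0⊕1⊕0⊕1⊕0⊕1⊕0 = 0
Syndrome s8…s1 = 0011 → error at position 3.
Flip position 3: 101001110101010 → 100001110101010

100001110101010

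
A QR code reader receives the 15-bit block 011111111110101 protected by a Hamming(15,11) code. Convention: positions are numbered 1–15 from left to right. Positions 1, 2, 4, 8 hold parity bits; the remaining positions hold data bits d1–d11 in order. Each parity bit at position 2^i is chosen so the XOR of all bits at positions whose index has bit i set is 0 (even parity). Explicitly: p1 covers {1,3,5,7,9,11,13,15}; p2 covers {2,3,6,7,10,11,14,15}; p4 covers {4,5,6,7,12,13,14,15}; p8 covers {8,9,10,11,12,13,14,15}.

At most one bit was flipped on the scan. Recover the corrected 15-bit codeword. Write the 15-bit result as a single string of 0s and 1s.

010111111110101

s1 (pos 1,3,5,7,9,11,13,15): 0⊕1⊕1⊕1⊕1⊕1⊕1⊕1 = 1
s2 (pos 2,3,6,7,10,11,14,15): 1⊕1⊕1⊕1⊕1⊕1⊕0⊕1 = 1
s4 (pos 4,5,6,7,12,13,14,15): 1⊕1⊕1⊕1⊕0⊕1⊕0⊕1 = 0
s8 (pos 8,9,10,11,12,13,14,15): 1⊕1⊕1⊕1⊕0⊕1⊕0⊕1 = 0
Syndrome s8…s1 = 0011 → error at position 3.
Flip position 3: 011111111110101 → 010111111110101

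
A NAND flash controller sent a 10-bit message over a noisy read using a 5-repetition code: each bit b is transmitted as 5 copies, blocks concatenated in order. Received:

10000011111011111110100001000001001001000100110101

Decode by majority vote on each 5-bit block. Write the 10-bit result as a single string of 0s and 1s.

0111000001

Block 1 (10000): 1 one → 0
Block 2 (01111): 4 ones → 1
Block 3 (10111): 4 ones → 1
Block 4 (11110): 4 ones → 1
Block 5 (10000): 1 one → 0
Block 6 (10000): 1 one → 0
Block 7 (01001): 2 ones → 0
Block 8 (00100): 1 one → 0
Block 9 (01001): 2 ones → 0
Block 10 (10101): 3 ones → 1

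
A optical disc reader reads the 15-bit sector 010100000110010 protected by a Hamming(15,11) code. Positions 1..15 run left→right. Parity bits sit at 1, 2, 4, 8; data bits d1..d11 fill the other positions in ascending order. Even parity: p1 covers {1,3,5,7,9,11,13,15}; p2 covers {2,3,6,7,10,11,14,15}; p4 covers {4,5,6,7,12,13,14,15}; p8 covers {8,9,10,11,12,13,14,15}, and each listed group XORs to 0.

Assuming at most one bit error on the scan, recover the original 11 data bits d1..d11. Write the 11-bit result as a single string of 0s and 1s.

s1 (pos 1,3,5,7,9,11,13,15): 0⊕0⊕0⊕0⊕0⊕1⊕0⊕0 = 1
s2 (pos 2,3,6,7,10,11,14,15): 1⊕0⊕0⊕0⊕1⊕1⊕1⊕0 = 0
s4 (pos 4,5,6,7,12,13,14,15): 1⊕0⊕0⊕0⊕0⊕0⊕1⊕0 = 0
s8 (pos 8,9,10,11,12,13,14,15): 0⊕0⊕1⊕1⊕0⊕0⊕1⊕0 = 1
Syndrome s8…s1 = 1001 → error at position 9.
Flip position 9: 010100000110010 → 010100001110010
Read data bits from positions 3,5,6,7,9,10,11,12,13,14,15: 00001110010

00001110010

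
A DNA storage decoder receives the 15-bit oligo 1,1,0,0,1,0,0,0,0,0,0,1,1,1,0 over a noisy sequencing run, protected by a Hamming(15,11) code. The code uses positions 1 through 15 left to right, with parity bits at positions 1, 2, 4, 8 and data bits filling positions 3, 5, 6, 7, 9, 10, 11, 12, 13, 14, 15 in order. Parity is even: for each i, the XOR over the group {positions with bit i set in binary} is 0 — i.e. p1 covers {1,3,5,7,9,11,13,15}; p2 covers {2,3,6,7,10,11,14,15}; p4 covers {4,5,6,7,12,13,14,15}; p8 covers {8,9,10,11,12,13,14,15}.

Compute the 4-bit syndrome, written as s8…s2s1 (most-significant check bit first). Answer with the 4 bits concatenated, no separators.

1001

s1 (pos 1,3,5,7,9,11,13,15): 1⊕0⊕1⊕0⊕0⊕0⊕1⊕0 = 1
s2 (pos 2,3,6,7,10,11,14,15): 1⊕0⊕0⊕0⊕0⊕0⊕1⊕0 = 0
s4 (pos 4,5,6,7,12,13,14,15): 0⊕1⊕0⊕0⊕1⊕1⊕1⊕0 = 0
s8 (pos 8,9,10,11,12,13,14,15): 0⊕0⊕0⊕0⊕1⊕1⊕1⊕0 = 1
Syndrome s8…s1 = 1001 → error at position 9.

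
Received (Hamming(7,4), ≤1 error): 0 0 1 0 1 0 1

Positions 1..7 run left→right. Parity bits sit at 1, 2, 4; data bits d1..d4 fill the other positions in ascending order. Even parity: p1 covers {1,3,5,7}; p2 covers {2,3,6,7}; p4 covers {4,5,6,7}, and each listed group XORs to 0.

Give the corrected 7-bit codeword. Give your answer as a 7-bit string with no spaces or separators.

s1 (pos 1,3,5,7): 0⊕1⊕1⊕1 = 1
s2 (pos 2,3,6,7): 0⊕1⊕0⊕1 = 0
s4 (pos 4,5,6,7): 0⊕1⊕0⊕1 = 0
Syndrome s4…s1 = 001 → error at position 1.
Flip position 1: 0010101 → 1010101

1010101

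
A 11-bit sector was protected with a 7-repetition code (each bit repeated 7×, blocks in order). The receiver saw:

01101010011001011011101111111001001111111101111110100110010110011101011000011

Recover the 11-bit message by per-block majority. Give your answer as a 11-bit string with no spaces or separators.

10110110010

Block 1 (0110101): 4 ones → 1
Block 2 (0011001): 3 ones → 0
Block 3 (0110111): 5 ones → 1
Block 4 (0111111): 6 ones → 1
Block 5 (1001001): 3 ones → 0
Block 6 (1111111): 7 ones → 1
Block 7 (0111111): 6 ones → 1
Block 8 (0100110): 3 ones → 0
Block 9 (0101100): 3 ones → 0
Block 10 (1110101): 5 ones → 1
Block 11 (1000011): 3 ones → 0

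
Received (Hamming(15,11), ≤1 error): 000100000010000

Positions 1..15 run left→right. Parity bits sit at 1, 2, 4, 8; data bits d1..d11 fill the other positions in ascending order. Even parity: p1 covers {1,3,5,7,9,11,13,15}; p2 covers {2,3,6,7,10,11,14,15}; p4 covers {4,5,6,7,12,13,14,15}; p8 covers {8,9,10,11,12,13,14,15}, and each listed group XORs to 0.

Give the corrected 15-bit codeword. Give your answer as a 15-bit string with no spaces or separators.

s1 (pos 1,3,5,7,9,11,13,15): 0⊕0⊕0⊕0⊕0⊕1⊕0⊕0 = 1
s2 (pos 2,3,6,7,10,11,14,15): 0⊕0⊕0⊕0⊕0⊕1⊕0⊕0 = 1
s4 (pos 4,5,6,7,12,13,14,15): 1⊕0⊕0⊕0⊕0⊕0⊕0⊕0 = 1
s8 (pos 8,9,10,11,12,13,14,15): 0⊕0⊕0⊕1⊕0⊕0⊕0⊕0 = 1
Syndrome s8…s1 = 1111 → error at position 15.
Flip position 15: 000100000010000 → 000100000010001

000100000010001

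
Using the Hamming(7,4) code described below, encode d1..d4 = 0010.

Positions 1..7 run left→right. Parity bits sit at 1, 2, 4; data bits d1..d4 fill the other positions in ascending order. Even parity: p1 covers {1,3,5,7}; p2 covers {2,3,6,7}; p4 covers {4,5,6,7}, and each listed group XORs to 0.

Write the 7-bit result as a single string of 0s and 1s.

0101010

Place data at non-parity positions: p1 p2 0 p4 0 1 0
p1 (pos 1,3,5,7): XOR of data positions = 0⊕0⊕0 = 0
p2 (pos 2,3,6,7): XOR of data positions = 0⊕1⊕0 = 1
p4 (pos 4,5,6,7): XOR of data positions = 0⊕1⊕0 = 1
Codeword: 0101010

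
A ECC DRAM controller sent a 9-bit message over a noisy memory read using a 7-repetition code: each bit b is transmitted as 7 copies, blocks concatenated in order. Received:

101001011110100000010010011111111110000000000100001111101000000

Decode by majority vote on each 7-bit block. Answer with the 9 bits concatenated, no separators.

010110010

Block 1 (1010010): 3 ones → 0
Block 2 (1111010): 5 ones → 1
Block 3 (0000010): 1 one → 0
Block 4 (0100111): 4 ones → 1
Block 5 (1111111): 7 ones → 1
Block 6 (0000000): 0 ones → 0
Block 7 (0001000): 1 one → 0
Block 8 (0111110): 5 ones → 1
Block 9 (1000000): 1 one → 0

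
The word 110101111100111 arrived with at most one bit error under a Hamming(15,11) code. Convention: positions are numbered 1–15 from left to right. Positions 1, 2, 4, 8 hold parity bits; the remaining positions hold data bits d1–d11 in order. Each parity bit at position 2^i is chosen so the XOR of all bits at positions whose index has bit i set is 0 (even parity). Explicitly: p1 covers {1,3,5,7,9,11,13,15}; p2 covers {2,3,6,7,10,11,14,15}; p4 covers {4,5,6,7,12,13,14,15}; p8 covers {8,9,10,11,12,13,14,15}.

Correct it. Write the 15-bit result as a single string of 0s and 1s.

s1 (pos 1,3,5,7,9,11,13,15): 1⊕0⊕0⊕1⊕1⊕0⊕1⊕1 = 1
s2 (pos 2,3,6,7,10,11,14,15): 1⊕0⊕1⊕1⊕1⊕0⊕1⊕1 = 0
s4 (pos 4,5,6,7,12,13,14,15): 1⊕0⊕1⊕1⊕0⊕1⊕1⊕1 = 0
s8 (pos 8,9,10,11,12,13,14,15): 1⊕1⊕1⊕0⊕0⊕1⊕1⊕1 = 0
Syndrome s8…s1 = 0001 → error at position 1.
Flip position 1: 110101111100111 → 010101111100111

010101111100111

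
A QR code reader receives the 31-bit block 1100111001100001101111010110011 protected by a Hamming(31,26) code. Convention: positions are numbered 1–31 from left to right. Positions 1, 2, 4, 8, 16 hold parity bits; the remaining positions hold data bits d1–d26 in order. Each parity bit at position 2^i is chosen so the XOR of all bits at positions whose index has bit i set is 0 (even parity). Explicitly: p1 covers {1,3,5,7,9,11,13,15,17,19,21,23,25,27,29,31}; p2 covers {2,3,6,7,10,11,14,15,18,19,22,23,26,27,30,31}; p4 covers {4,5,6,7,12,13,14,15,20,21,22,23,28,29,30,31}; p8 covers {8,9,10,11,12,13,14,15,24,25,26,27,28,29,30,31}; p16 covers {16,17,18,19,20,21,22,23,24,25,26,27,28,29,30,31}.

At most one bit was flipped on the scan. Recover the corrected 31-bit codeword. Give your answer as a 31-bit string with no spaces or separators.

s1 (pos 1,3,5,7,9,11,13,15,17,19,21,23,25,27,29,31): 1⊕0⊕1⊕1⊕0⊕1⊕0⊕0⊕1⊕1⊕1⊕0⊕0⊕1⊕0⊕1 = 1
s2 (pos 2,3,6,7,10,11,14,15,18,19,22,23,26,27,30,31): 1⊕0⊕1⊕1⊕1⊕1⊕0⊕0⊕0⊕1⊕1⊕0⊕1⊕1⊕1⊕1 = 1
s4 (pos 4,5,6,7,12,13,14,15,20,21,22,23,28,29,30,31): 0⊕1⊕1⊕1⊕0⊕0⊕0⊕0⊕1⊕1⊕1⊕0⊕0⊕0⊕1⊕1 = 0
s8 (pos 8,9,10,11,12,13,14,15,24,25,26,27,28,29,30,31): 0⊕0⊕1⊕1⊕0⊕0⊕0⊕0⊕1⊕0⊕1⊕1⊕0⊕0⊕1⊕1 = 1
s16 (pos 16,17,18,19,20,21,22,23,24,25,26,27,28,29,30,31): 1⊕1⊕0⊕1⊕1⊕1⊕1⊕0⊕1⊕0⊕1⊕1⊕0⊕0⊕1⊕1 = 1
Syndrome s16…s1 = 11011 → error at position 27.
Flip position 27: 1100111001100001101111010110011 → 1100111001100001101111010100011

1100111001100001101111010100011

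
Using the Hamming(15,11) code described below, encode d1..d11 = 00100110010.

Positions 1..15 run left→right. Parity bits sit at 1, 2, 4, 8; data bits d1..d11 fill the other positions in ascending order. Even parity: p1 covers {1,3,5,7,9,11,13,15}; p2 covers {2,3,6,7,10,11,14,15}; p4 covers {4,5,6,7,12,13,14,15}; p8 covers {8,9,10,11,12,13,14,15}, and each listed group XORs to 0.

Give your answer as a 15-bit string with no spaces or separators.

100001010110010

Place data at non-parity positions: p1 p2 0 p4 0 1 0 p8 0 1 1 0 0 1 0
p1 (pos 1,3,5,7,9,11,13,15): XOR of data positions = 0⊕0⊕0⊕0⊕1⊕0⊕0 = 1
p2 (pos 2,3,6,7,10,11,14,15): XOR of data positions = 0⊕1⊕0⊕1⊕1⊕1⊕0 = 0
p4 (pos 4,5,6,7,12,13,14,15): XOR of data positions = 0⊕1⊕0⊕0⊕0⊕1⊕0 = 0
p8 (pos 8,9,10,11,12,13,14,15): XOR of data positions = 0⊕1⊕1⊕0⊕0⊕1⊕0 = 1
Codeword: 100001010110010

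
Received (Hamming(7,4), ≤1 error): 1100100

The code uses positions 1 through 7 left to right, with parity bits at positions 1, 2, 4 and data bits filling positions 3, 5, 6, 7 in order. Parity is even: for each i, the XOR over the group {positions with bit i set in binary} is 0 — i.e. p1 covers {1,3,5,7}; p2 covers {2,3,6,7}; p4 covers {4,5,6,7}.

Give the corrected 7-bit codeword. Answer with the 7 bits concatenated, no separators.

1100110

s1 (pos 1,3,5,7): 1⊕0⊕1⊕0 = 0
s2 (pos 2,3,6,7): 1⊕0⊕0⊕0 = 1
s4 (pos 4,5,6,7): 0⊕1⊕0⊕0 = 1
Syndrome s4…s1 = 110 → error at position 6.
Flip position 6: 1100100 → 1100110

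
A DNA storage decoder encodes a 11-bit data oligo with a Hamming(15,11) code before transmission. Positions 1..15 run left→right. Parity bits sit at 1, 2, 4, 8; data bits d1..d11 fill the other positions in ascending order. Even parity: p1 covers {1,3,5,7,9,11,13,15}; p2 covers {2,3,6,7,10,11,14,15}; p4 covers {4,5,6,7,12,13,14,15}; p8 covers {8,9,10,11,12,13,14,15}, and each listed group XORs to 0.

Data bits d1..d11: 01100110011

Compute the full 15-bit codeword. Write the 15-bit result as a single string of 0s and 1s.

110011000110011

Place data at non-parity positions: p1 p2 0 p4 1 1 0 p8 0 1 1 0 0 1 1
p1 (pos 1,3,5,7,9,11,13,15): XOR of data positions = 0⊕1⊕0⊕0⊕1⊕0⊕1 = 1
p2 (pos 2,3,6,7,10,11,14,15): XOR of data positions = 0⊕1⊕0⊕1⊕1⊕1⊕1 = 1
p4 (pos 4,5,6,7,12,13,14,15): XOR of data positions = 1⊕1⊕0⊕0⊕0⊕1⊕1 = 0
p8 (pos 8,9,10,11,12,13,14,15): XOR of data positions = 0⊕1⊕1⊕0⊕0⊕1⊕1 = 0
Codeword: 110011000110011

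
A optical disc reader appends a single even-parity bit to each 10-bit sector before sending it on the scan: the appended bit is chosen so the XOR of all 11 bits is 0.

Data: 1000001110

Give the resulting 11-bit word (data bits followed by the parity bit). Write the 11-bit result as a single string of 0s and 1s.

XOR of the 10 data bits: 1⊕0⊕0⊕0⊕0⊕0⊕1⊕1⊕1⊕0 = 0
Parity bit = 0 (so all 11 bits XOR to 0).

10000011100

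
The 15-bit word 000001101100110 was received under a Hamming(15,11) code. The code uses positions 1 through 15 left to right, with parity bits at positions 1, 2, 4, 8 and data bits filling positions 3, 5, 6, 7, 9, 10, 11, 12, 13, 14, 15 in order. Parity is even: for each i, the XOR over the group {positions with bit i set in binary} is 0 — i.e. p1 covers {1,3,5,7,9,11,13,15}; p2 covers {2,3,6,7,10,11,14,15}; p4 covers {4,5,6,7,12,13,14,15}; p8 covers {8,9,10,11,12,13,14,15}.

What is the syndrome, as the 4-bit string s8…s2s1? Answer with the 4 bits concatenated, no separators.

0001

s1 (pos 1,3,5,7,9,11,13,15): 0⊕0⊕0⊕1⊕1⊕0⊕1⊕0 = 1
s2 (pos 2,3,6,7,10,11,14,15): 0⊕0⊕1⊕1⊕1⊕0⊕1⊕0 = 0
s4 (pos 4,5,6,7,12,13,14,15): 0⊕0⊕1⊕1⊕0⊕1⊕1⊕0 = 0
s8 (pos 8,9,10,11,12,13,14,15): 0⊕1⊕1⊕0⊕0⊕1⊕1⊕0 = 0
Syndrome s8…s1 = 0001 → error at position 1.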